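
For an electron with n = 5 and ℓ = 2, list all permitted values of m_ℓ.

m_ℓ takes every integer from −ℓ to +ℓ. With ℓ = 2 that gives the 5 values -2, -1, 0, 1, 2.

-2, -1, 0, 1, 2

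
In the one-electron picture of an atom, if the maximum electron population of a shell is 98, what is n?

2n² = 98 ⇒ n² = 49 ⇒ n = 7.

n = 7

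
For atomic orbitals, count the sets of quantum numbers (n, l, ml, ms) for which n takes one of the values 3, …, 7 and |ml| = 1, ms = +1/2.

Work shell by shell — for each n, count the (l, ml) pairs that satisfy |ml| = 1:
n=3 → 4; n=4 → 6; n=5 → 8; n=6 → 10; n=7 → 12.
Orbitals: 4 + 6 + 8 + 10 + 12 = 40. With ms fixed to +1/2 there is one state per orbital, so 40 states.

40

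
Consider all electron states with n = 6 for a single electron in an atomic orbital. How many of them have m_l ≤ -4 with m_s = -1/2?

Contributions: l=4 → 1; l=5 → 2.
Orbitals: 1 + 2 = 3. With m_s fixed to a single value there is one state per orbital, giving 3 states.

3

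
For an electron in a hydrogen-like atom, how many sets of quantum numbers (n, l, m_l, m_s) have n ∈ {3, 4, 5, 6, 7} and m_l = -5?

6

Per-shell orbital counts meeting the constraint:
n=6 → 1; n=7 → 2.
Orbitals: 1 + 2 = 3. Including both spin states (m_s = ±1/2) gives 2 × 3 = 6 states.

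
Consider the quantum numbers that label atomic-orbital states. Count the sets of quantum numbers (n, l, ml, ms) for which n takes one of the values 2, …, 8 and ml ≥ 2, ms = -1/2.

For each n in the range, tally the orbitals obeying ml ≥ 2:
n=3 → 1; n=4 → 3; n=5 → 6; n=6 → 10; n=7 → 15; n=8 → 21.
Orbitals: 1 + 3 + 6 + 10 + 15 + 21 = 56. With ms fixed to -1/2 there is one state per orbital, so 56 states.

56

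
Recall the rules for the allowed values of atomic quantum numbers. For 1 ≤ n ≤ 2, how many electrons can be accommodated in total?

Total orbitals = 1² + 2² = 5. Doubling for spin gives 10 electrons.

10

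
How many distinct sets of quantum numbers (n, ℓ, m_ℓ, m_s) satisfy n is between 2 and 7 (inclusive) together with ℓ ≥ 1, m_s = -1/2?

133

Count contributing orbitals for each principal shell:
n=2 → 3; n=3 → 8; n=4 → 15; n=5 → 24; n=6 → 35; n=7 → 48.
Orbitals: 3 + 8 + 15 + 24 + 35 + 48 = 133. With m_s fixed to -1/2 there is one state per orbital, so 133 states.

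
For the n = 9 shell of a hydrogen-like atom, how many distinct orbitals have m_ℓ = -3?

Contributions: ℓ=3 → 1; ℓ=4 → 1; ℓ=5 → 1; ℓ=6 → 1; ℓ=7 → 1; ℓ=8 → 1.
Total orbitals: 1 + 1 + 1 + 1 + 1 + 1 = 6.

6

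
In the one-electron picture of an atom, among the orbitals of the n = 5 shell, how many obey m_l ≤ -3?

3

Go through l = 0, …, 4 (the values permitted for n = 5).
Contributions: l=3 → 1; l=4 → 2.
Total orbitals: 1 + 2 = 3.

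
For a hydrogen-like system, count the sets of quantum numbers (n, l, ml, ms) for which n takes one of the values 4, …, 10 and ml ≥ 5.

70

Count contributing orbitals for each principal shell:
n=6 → 1; n=7 → 3; n=8 → 6; n=9 → 10; n=10 → 15.
Orbitals: 1 + 3 + 6 + 10 + 15 = 35. Including both spin states (ms = ±1/2) gives 2 × 35 = 70 states.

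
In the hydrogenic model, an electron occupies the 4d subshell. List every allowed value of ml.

The 4d subshell has l = 2, and ml takes every integer from −l to +l. With l = 2 that gives the 5 values -2, -1, 0, 1, 2.

-2, -1, 0, 1, 2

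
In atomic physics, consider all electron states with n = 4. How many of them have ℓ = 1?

For n = 4, ℓ ranges over 0 … 3.
Orbitals with ℓ = 1, by ℓ: ℓ=1 → 3.
Orbitals: 3. Each orbital carries two spin states, so 3 × 2 = 6 states.

6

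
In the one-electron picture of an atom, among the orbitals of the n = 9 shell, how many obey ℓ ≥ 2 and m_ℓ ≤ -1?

35

The n = 9 shell has ℓ = 0 through 8; check each.
Orbitals with ℓ ≥ 2 and m_ℓ ≤ -1, by ℓ: ℓ=2 → 2; ℓ=3 → 3; ℓ=4 → 4; ℓ=5 → 5; ℓ=6 → 6; ℓ=7 → 7; ℓ=8 → 8.
Total orbitals: 2 + 3 + 4 + 5 + 6 + 7 + 8 = 35.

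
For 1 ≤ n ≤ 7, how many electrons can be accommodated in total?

280

Total orbitals = 1² + 2² + 3² + 4² + 5² + 6² + 7² = 140. Doubling for spin gives 280 electrons.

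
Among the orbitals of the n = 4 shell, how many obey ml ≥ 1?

6

For n = 4, l ranges over 0 … 3.
The (l, ml) pairs meeting ml ≥ 1 give: l=1 → 1; l=2 → 2; l=3 → 3.
Total orbitals: 1 + 2 + 3 = 6.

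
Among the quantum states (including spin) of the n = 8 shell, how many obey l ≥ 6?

56

Go through l = 0, …, 7 (the values permitted for n = 8).
The (l, m_l) pairs meeting l ≥ 6 give: l=6 → 13; l=7 → 15.
Orbitals: 13 + 15 = 28. Each orbital carries two spin states, so 28 × 2 = 56 states.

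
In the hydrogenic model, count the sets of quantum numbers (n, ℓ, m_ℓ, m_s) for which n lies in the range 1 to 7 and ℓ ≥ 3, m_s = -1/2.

Treat each shell separately and count matching orbitals:
n=4 → 7; n=5 → 16; n=6 → 27; n=7 → 40.
Orbitals: 7 + 16 + 27 + 40 = 90. With m_s fixed to -1/2 there is one state per orbital, so 90 states.

90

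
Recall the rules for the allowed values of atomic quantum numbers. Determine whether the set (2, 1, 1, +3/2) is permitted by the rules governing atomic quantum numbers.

Not allowed

The spin quantum number for an electron can only be ms = +1/2 or −1/2; ms = +3/2 is not one of those.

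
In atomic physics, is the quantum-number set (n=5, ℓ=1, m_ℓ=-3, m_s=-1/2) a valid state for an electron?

The magnetic quantum number must satisfy −ℓ ≤ m_ℓ ≤ ℓ. With ℓ = 1, m_ℓ can only be -1, 0, 1, so m_ℓ = -3 is forbidden.

Invalid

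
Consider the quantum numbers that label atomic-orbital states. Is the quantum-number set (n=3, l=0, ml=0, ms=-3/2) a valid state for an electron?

The spin quantum number for an electron can only be ms = +1/2 or −1/2; ms = -3/2 is not one of those.

Invalid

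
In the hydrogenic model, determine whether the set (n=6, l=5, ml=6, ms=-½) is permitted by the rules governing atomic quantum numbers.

No

The magnetic quantum number must satisfy −l ≤ ml ≤ l. With l = 5, ml can only be -5, -4, -3, -2, -1, 0, 1, 2, 3, 4, 5, so ml = 6 is forbidden.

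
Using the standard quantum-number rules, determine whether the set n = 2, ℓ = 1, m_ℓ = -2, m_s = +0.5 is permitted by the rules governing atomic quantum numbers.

The magnetic quantum number must satisfy −ℓ ≤ m_ℓ ≤ ℓ. With ℓ = 1, m_ℓ can only be -1, 0, 1, so m_ℓ = -2 is forbidden.

Not allowed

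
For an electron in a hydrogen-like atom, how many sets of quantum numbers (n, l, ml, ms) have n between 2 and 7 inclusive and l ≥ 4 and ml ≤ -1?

56

Per-shell orbital counts meeting the constraint:
n=5 → 4; n=6 → 9; n=7 → 15.
Orbitals: 4 + 9 + 15 = 28. Including both spin states (ms = ±1/2) gives 2 × 28 = 56 states.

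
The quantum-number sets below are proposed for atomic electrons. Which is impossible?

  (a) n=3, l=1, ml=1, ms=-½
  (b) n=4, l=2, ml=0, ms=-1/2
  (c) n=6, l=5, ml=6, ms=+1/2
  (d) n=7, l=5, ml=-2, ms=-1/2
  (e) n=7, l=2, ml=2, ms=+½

(c) has |ml| = 6 > l = 5, violating −l ≤ ml ≤ l.
The remaining sets (a), (b), (d), (e) satisfy all four rules.

(c)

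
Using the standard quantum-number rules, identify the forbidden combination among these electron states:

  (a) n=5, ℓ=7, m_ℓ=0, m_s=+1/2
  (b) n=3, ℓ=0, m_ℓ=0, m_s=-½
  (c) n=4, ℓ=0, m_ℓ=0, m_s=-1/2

(a) has ℓ = 7 ≥ n = 5, violating 0 ≤ ℓ ≤ n−1.
The remaining sets (b), (c) satisfy all four rules.

(a)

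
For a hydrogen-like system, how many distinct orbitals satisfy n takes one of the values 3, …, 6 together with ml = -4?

3

Work shell by shell — for each n, count the (l, ml) pairs that satisfy ml = -4:
n=5 → 1; n=6 → 2.
Total orbitals: 1 + 2 = 3.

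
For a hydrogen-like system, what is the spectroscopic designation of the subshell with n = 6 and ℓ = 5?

ℓ = 5 corresponds to the letter 'h', so the subshell is 6h.

6h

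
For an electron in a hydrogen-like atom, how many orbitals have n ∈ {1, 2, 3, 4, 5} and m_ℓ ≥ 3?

4

Treat each shell separately and count matching orbitals:
n=4 → 1; n=5 → 3.
Total orbitals: 1 + 3 = 4.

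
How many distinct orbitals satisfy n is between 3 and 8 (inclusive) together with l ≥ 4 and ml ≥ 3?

30

Work shell by shell — for each n, count the (l, ml) pairs that satisfy l ≥ 4 and ml ≥ 3:
n=5 → 2; n=6 → 5; n=7 → 9; n=8 → 14.
Total orbitals: 2 + 5 + 9 + 14 = 30.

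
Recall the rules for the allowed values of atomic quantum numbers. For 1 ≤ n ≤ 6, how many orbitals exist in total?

Total orbitals = 1² + 2² + 3² + 4² + 5² + 6² = 91.

91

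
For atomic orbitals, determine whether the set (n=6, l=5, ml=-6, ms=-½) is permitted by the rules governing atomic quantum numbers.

The magnetic quantum number must satisfy −l ≤ ml ≤ l. With l = 5, ml can only be -5, -4, -3, -2, -1, 0, 1, 2, 3, 4, 5, so ml = -6 is forbidden.

Not allowed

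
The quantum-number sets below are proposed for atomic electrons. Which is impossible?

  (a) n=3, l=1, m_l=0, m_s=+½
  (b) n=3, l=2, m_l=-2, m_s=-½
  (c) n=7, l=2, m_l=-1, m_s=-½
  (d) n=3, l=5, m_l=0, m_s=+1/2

(d) has l = 5 ≥ n = 3, violating 0 ≤ l ≤ n−1.
The remaining sets (a), (b), (c) satisfy all four rules.

(d)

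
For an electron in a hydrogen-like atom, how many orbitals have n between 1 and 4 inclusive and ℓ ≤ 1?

13

Work shell by shell — for each n, count the (ℓ, m_ℓ) pairs that satisfy ℓ ≤ 1:
n=1 → 1; n=2 → 4; n=3 → 4; n=4 → 4.
Total orbitals: 1 + 4 + 4 + 4 = 13.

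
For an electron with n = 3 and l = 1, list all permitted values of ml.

ml takes every integer from −l to +l. With l = 1 that gives the 3 values -1, 0, 1.

-1, 0, 1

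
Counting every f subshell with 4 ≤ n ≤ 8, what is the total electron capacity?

70

An f subshell (ℓ = 3) exists for every n ≥ 4, so shells n = 4, 5, 6, 7, 8 each contribute one — 5 subshells.
Since each f subshell holds 2(2·3+1) = 14 electrons, the total is 5 × 14 = 70.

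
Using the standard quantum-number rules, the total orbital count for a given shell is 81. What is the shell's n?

n² = 81 ⇒ n = 9.

n = 9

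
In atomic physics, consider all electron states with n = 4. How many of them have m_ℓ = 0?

Go through ℓ = 0, …, 3 (the values permitted for n = 4).
Contributions: ℓ=0 → 1; ℓ=1 → 1; ℓ=2 → 1; ℓ=3 → 1.
Orbitals: 1 + 1 + 1 + 1 = 4. Each orbital carries two spin states, so 4 × 2 = 8 states.

8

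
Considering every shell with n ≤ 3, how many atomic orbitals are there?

Total orbitals = 1² + 2² + 3² = 14.

14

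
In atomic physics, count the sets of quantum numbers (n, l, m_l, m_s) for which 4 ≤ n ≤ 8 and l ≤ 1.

Count contributing orbitals for each principal shell:
n=4 → 4; n=5 → 4; n=6 → 4; n=7 → 4; n=8 → 4.
Orbitals: 4 + 4 + 4 + 4 + 4 = 20. Including both spin states (m_s = ±1/2) gives 2 × 20 = 40 states.

40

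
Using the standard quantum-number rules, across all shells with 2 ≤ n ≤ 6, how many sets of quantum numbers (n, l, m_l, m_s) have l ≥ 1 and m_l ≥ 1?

Per-shell orbital counts meeting the constraint:
n=2 → 1; n=3 → 3; n=4 → 6; n=5 → 10; n=6 → 15.
Orbitals: 1 + 3 + 6 + 10 + 15 = 35. Including both spin states (m_s = ±1/2) gives 2 × 35 = 70 states.

70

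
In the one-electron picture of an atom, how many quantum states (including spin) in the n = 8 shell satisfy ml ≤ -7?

2

Go through l = 0, …, 7 (the values permitted for n = 8).
Orbitals with ml ≤ -7, by l: l=7 → 1.
Orbitals: 1. Each orbital carries two spin states, so 1 × 2 = 2 states.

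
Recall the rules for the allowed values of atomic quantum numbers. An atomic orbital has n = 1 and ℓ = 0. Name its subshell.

1s

ℓ = 0 corresponds to the letter 's', so the subshell is 1s.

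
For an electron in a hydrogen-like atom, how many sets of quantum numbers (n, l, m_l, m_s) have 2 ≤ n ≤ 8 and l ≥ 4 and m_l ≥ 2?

80

Work shell by shell — for each n, count the (l, m_l) pairs that satisfy l ≥ 4 and m_l ≥ 2:
n=5 → 3; n=6 → 7; n=7 → 12; n=8 → 18.
Orbitals: 3 + 7 + 12 + 18 = 40. Including both spin states (m_s = ±1/2) gives 2 × 40 = 80 states.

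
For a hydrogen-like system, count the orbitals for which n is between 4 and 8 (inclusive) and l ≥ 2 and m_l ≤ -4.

20

Count contributing orbitals for each principal shell:
n=5 → 1; n=6 → 3; n=7 → 6; n=8 → 10.
Total orbitals: 1 + 3 + 6 + 10 = 20.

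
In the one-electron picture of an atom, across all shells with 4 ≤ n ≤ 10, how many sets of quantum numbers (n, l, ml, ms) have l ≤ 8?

Count contributing orbitals for each principal shell:
n=4 → 16; n=5 → 25; n=6 → 36; n=7 → 49; n=8 → 64; n=9 → 81; n=10 → 81.
Orbitals: 16 + 25 + 36 + 49 + 64 + 81 + 81 = 352. Including both spin states (ms = ±1/2) gives 2 × 352 = 704 states.

704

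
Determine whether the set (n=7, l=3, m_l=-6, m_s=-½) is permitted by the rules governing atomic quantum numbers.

Invalid

The magnetic quantum number must satisfy −l ≤ m_l ≤ l. With l = 3, m_l can only be -3, -2, -1, 0, 1, 2, 3, so m_l = -6 is forbidden.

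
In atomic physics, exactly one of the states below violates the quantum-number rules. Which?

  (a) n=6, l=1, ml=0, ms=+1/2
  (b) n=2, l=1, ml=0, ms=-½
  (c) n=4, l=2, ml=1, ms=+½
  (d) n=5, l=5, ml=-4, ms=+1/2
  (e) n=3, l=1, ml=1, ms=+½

(d) has l = 5 ≥ n = 5, violating 0 ≤ l ≤ n−1.
The remaining sets (a), (b), (c), (e) satisfy all four rules.

(d)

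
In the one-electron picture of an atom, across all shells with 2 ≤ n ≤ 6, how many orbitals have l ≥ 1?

Treat each shell separately and count matching orbitals:
n=2 → 3; n=3 → 8; n=4 → 15; n=5 → 24; n=6 → 35.
Total orbitals: 3 + 8 + 15 + 24 + 35 = 85.

85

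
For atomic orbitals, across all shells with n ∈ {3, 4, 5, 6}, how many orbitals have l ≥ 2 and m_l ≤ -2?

20

For each n in the range, tally the orbitals obeying l ≥ 2 and m_l ≤ -2:
n=3 → 1; n=4 → 3; n=5 → 6; n=6 → 10.
Total orbitals: 1 + 3 + 6 + 10 = 20.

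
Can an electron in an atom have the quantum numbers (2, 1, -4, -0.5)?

Invalid

The magnetic quantum number must satisfy −l ≤ m_l ≤ l. With l = 1, m_l can only be -1, 0, 1, so m_l = -4 is forbidden.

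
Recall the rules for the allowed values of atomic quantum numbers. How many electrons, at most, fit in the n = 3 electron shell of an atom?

A shell holds 2n² electrons: 2 × 3² = 2 × 9 = 18.

18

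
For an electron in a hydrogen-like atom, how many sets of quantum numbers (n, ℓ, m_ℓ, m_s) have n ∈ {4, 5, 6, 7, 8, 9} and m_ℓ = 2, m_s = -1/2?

27

Work shell by shell — for each n, count the (ℓ, m_ℓ) pairs that satisfy m_ℓ = 2:
n=4 → 2; n=5 → 3; n=6 → 4; n=7 → 5; n=8 → 6; n=9 → 7.
Orbitals: 2 + 3 + 4 + 5 + 6 + 7 = 27. With m_s fixed to -1/2 there is one state per orbital, so 27 states.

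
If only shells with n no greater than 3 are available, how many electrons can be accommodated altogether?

28

Total orbitals = 1² + 2² + 3² = 14. Doubling for spin gives 28 electrons.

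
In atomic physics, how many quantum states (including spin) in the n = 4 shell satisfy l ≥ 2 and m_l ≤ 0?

Go through l = 0, …, 3 (the values permitted for n = 4).
Orbitals with l ≥ 2 and m_l ≤ 0, by l: l=2 → 3; l=3 → 4.
Orbitals: 3 + 4 = 7. Each orbital carries two spin states, so 7 × 2 = 14 states.

14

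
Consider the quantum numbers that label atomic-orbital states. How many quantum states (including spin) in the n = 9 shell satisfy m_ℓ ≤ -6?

For n = 9, ℓ ranges over 0 … 8.
Contributions: ℓ=6 → 1; ℓ=7 → 2; ℓ=8 → 3.
Orbitals: 1 + 2 + 3 = 6. Each orbital carries two spin states, so 6 × 2 = 12 states.

12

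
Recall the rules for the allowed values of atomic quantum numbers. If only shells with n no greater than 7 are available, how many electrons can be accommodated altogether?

Total orbitals = 1² + 2² + 3² + 4² + 5² + 6² + 7² = 140. Doubling for spin gives 280 electrons.

280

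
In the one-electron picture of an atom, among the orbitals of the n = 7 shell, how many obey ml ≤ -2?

Go through l = 0, …, 6 (the values permitted for n = 7).
Per l-value: l=2 → 1; l=3 → 2; l=4 → 3; l=5 → 4; l=6 → 5.
Total orbitals: 1 + 2 + 3 + 4 + 5 = 15.

15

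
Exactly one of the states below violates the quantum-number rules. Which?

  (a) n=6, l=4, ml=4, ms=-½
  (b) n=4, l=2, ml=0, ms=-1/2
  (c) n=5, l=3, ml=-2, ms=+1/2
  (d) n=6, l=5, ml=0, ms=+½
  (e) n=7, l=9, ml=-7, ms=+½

(e)

(e) has l = 9 ≥ n = 7, violating 0 ≤ l ≤ n−1.
The remaining sets (a), (b), (c), (d) satisfy all four rules.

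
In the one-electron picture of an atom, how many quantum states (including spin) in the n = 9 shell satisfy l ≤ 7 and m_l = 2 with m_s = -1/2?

6

With n = 9 the allowed l are 0, 1, …, 8.
Per l-value: l=2 → 1; l=3 → 1; l=4 → 1; l=5 → 1; l=6 → 1; l=7 → 1.
Orbitals: 1 + 1 + 1 + 1 + 1 + 1 = 6. With m_s fixed to a single value there is one state per orbital, giving 6 states.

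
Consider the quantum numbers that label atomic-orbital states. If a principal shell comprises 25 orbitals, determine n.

n = 5

n² = 25 ⇒ n = 5.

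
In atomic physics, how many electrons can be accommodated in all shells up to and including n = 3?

Total orbitals = 1² + 2² + 3² = 14. Doubling for spin gives 28 electrons.

28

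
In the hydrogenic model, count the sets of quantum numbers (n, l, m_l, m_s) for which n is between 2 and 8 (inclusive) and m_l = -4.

20

For each n in the range, tally the orbitals obeying m_l = -4:
n=5 → 1; n=6 → 2; n=7 → 3; n=8 → 4.
Orbitals: 1 + 2 + 3 + 4 = 10. Including both spin states (m_s = ±1/2) gives 2 × 10 = 20 states.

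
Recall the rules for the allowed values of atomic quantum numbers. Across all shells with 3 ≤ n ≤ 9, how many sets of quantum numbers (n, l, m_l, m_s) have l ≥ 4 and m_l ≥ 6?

Go shell by shell, enumerating (l, m_l) with l ≥ 4 and m_l ≥ 6:
n=7 → 1; n=8 → 3; n=9 → 6.
Orbitals: 1 + 3 + 6 = 10. Including both spin states (m_s = ±1/2) gives 2 × 10 = 20 states.

20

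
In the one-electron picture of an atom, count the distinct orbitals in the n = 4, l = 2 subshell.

5

A subshell has 2l+1 orbitals; with l = 2, that's 5.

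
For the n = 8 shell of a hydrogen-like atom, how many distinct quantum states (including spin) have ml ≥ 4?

Contributions: l=4 → 1; l=5 → 2; l=6 → 3; l=7 → 4.
Orbitals: 1 + 2 + 3 + 4 = 10. Each orbital carries two spin states, so 10 × 2 = 20 states.

20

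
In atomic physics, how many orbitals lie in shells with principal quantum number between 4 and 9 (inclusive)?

Shell n has n² orbitals: 4²=16 + 5²=25 + 6²=36 + 7²=49 + 8²=64 + 9²=81 = 271 orbitals.

271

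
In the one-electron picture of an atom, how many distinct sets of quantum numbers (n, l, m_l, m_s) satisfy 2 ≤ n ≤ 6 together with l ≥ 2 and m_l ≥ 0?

80

Treat each shell separately and count matching orbitals:
n=3 → 3; n=4 → 7; n=5 → 12; n=6 → 18.
Orbitals: 3 + 7 + 12 + 18 = 40. Including both spin states (m_s = ±1/2) gives 2 × 40 = 80 states.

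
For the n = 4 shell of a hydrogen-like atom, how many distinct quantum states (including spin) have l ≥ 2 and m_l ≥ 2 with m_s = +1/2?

Go through l = 0, …, 3 (the values permitted for n = 4).
Per l-value: l=2 → 1; l=3 → 2.
Orbitals: 1 + 2 = 3. With m_s fixed to a single value there is one state per orbital, giving 3 states.

3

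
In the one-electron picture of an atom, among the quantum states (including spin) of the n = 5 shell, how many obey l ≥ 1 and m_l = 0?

With n = 5 the allowed l are 0, 1, …, 4.
Contributions: l=1 → 1; l=2 → 1; l=3 → 1; l=4 → 1.
Orbitals: 1 + 1 + 1 + 1 = 4. Each orbital carries two spin states, so 4 × 2 = 8 states.

8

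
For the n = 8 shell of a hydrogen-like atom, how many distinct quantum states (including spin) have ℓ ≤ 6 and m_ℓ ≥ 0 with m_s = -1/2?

28

With n = 8 the allowed ℓ are 0, 1, …, 7.
The (ℓ, m_ℓ) pairs meeting ℓ ≤ 6 and m_ℓ ≥ 0 give: ℓ=0 → 1; ℓ=1 → 2; ℓ=2 → 3; ℓ=3 → 4; ℓ=4 → 5; ℓ=5 → 6; ℓ=6 → 7.
Orbitals: 1 + 2 + 3 + 4 + 5 + 6 + 7 = 28. With m_s fixed to a single value there is one state per orbital, giving 28 states.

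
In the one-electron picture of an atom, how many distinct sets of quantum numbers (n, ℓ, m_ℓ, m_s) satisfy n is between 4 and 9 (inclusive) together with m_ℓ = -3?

Count contributing orbitals for each principal shell:
n=4 → 1; n=5 → 2; n=6 → 3; n=7 → 4; n=8 → 5; n=9 → 6.
Orbitals: 1 + 2 + 3 + 4 + 5 + 6 = 21. Including both spin states (m_s = ±1/2) gives 2 × 21 = 42 states.

42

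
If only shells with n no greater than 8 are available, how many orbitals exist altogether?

204

Total orbitals = 1² + 2² + 3² + 4² + 5² + 6² + 7² + 8² = 204.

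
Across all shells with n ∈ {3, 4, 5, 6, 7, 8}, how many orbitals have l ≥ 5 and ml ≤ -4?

16

Go shell by shell, enumerating (l, ml) with l ≥ 5 and ml ≤ -4:
n=6 → 2; n=7 → 5; n=8 → 9.
Total orbitals: 2 + 5 + 9 = 16.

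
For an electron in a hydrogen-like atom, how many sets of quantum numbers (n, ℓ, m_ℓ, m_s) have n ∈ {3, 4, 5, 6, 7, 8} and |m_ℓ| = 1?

Go shell by shell, enumerating (ℓ, m_ℓ) with |m_ℓ| = 1:
n=3 → 4; n=4 → 6; n=5 → 8; n=6 → 10; n=7 → 12; n=8 → 14.
Orbitals: 4 + 6 + 8 + 10 + 12 + 14 = 54. Including both spin states (m_s = ±1/2) gives 2 × 54 = 108 states.

108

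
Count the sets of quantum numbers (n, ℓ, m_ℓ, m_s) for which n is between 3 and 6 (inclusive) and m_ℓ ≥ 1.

68

Per-shell orbital counts meeting the constraint:
n=3 → 3; n=4 → 6; n=5 → 10; n=6 → 15.
Orbitals: 3 + 6 + 10 + 15 = 34. Including both spin states (m_s = ±1/2) gives 2 × 34 = 68 states.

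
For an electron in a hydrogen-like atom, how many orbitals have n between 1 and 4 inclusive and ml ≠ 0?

Count contributing orbitals for each principal shell:
n=2 → 2; n=3 → 6; n=4 → 12.
Total orbitals: 2 + 6 + 12 = 20.

20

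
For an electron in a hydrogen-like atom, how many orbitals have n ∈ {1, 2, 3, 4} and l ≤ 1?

Treat each shell separately and count matching orbitals:
n=1 → 1; n=2 → 4; n=3 → 4; n=4 → 4.
Total orbitals: 1 + 4 + 4 + 4 = 13.

13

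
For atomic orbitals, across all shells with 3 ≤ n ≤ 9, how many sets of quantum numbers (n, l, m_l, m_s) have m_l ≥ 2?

168

For each n in the range, tally the orbitals obeying m_l ≥ 2:
n=3 → 1; n=4 → 3; n=5 → 6; n=6 → 10; n=7 → 15; n=8 → 21; n=9 → 28.
Orbitals: 1 + 3 + 6 + 10 + 15 + 21 + 28 = 84. Including both spin states (m_s = ±1/2) gives 2 × 84 = 168 states.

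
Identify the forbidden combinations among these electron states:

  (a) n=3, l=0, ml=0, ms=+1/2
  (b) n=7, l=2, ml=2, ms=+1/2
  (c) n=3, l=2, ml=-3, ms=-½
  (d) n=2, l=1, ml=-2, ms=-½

(c) and (d)

(c) has |ml| = 3 > l = 2, violating −l ≤ ml ≤ l.
(d) has |ml| = 2 > l = 1, violating −l ≤ ml ≤ l.
The remaining sets (a), (b) satisfy all four rules.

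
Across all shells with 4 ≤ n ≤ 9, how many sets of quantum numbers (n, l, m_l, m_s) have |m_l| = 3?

84

Per-shell orbital counts meeting the constraint:
n=4 → 2; n=5 → 4; n=6 → 6; n=7 → 8; n=8 → 10; n=9 → 12.
Orbitals: 2 + 4 + 6 + 8 + 10 + 12 = 42. Including both spin states (m_s = ±1/2) gives 2 × 42 = 84 states.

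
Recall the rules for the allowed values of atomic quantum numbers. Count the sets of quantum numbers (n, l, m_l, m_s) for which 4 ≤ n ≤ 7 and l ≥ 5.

For each n in the range, tally the orbitals obeying l ≥ 5:
n=6 → 11; n=7 → 24.
Orbitals: 11 + 24 = 35. Including both spin states (m_s = ±1/2) gives 2 × 35 = 70 states.

70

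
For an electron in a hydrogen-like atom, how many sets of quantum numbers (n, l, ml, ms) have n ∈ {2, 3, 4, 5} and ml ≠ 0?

Per-shell orbital counts meeting the constraint:
n=2 → 2; n=3 → 6; n=4 → 12; n=5 → 20.
Orbitals: 2 + 6 + 12 + 20 = 40. Including both spin states (ms = ±1/2) gives 2 × 40 = 80 states.

80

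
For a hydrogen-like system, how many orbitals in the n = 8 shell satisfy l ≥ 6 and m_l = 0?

2

Orbitals with l ≥ 6 and m_l = 0, by l: l=6 → 1; l=7 → 1.
Total orbitals: 1 + 1 = 2.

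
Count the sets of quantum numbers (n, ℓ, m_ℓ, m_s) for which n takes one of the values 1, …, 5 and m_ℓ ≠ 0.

80

For each n in the range, tally the orbitals obeying m_ℓ ≠ 0:
n=2 → 2; n=3 → 6; n=4 → 12; n=5 → 20.
Orbitals: 2 + 6 + 12 + 20 = 40. Including both spin states (m_s = ±1/2) gives 2 × 40 = 80 states.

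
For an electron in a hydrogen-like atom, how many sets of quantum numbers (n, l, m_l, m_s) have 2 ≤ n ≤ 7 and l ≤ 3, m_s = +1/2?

Treat each shell separately and count matching orbitals:
n=2 → 4; n=3 → 9; n=4 → 16; n=5 → 16; n=6 → 16; n=7 → 16.
Orbitals: 4 + 9 + 16 + 16 + 16 + 16 = 77. With m_s fixed to +1/2 there is one state per orbital, so 77 states.

77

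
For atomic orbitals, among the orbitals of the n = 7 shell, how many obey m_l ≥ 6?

1

The (l, m_l) pairs meeting m_l ≥ 6 give: l=6 → 1.
Total orbitals: 1.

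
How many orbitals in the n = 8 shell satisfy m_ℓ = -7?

1

The n = 8 shell has ℓ = 0 through 7; check each.
The (ℓ, m_ℓ) pairs meeting m_ℓ = -7 give: ℓ=7 → 1.
Total orbitals: 1.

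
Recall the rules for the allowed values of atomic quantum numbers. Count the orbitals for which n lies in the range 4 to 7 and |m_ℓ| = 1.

36

For each n in the range, tally the orbitals obeying |m_ℓ| = 1:
n=4 → 6; n=5 → 8; n=6 → 10; n=7 → 12.
Total orbitals: 6 + 8 + 10 + 12 = 36.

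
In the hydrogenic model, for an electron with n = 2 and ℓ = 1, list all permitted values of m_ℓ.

m_ℓ takes every integer from −ℓ to +ℓ. With ℓ = 1 that gives the 3 values -1, 0, 1.

-1, 0, 1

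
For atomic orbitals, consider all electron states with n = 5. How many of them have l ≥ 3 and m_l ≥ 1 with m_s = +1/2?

For n = 5, l ranges over 0 … 4.
Orbitals with l ≥ 3 and m_l ≥ 1, by l: l=3 → 3; l=4 → 4.
Orbitals: 3 + 4 = 7. With m_s fixed to a single value there is one state per orbital, giving 7 states.

7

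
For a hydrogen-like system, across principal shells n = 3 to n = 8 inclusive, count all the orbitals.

Shell n has n² orbitals: 3²=9 + 4²=16 + 5²=25 + 6²=36 + 7²=49 + 8²=64 = 199 orbitals.

199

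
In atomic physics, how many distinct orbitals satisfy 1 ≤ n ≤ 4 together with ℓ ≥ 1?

26

Go shell by shell, enumerating (ℓ, m_ℓ) with ℓ ≥ 1:
n=2 → 3; n=3 → 8; n=4 → 15.
Total orbitals: 3 + 8 + 15 = 26.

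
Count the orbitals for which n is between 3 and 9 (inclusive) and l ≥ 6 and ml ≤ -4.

For each n in the range, tally the orbitals obeying l ≥ 6 and ml ≤ -4:
n=7 → 3; n=8 → 7; n=9 → 12.
Total orbitals: 3 + 7 + 12 = 22.

22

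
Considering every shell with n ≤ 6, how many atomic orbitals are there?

91

Total orbitals = 1² + 2² + 3² + 4² + 5² + 6² = 91.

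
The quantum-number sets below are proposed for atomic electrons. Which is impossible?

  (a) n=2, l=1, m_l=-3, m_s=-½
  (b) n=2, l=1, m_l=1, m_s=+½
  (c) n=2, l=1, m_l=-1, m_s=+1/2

(a) has |m_l| = 3 > l = 1, violating −l ≤ m_l ≤ l.
The remaining sets (b), (c) satisfy all four rules.

(a)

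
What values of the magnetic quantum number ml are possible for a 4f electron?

The 4f subshell has l = 3, and ml takes every integer from −l to +l. With l = 3 that gives the 7 values -3, -2, -1, 0, 1, 2, 3.

-3, -2, -1, 0, 1, 2, 3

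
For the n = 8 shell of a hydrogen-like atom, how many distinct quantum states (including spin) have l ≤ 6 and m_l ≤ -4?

12

Go through l = 0, …, 7 (the values permitted for n = 8).
The (l, m_l) pairs meeting l ≤ 6 and m_l ≤ -4 give: l=4 → 1; l=5 → 2; l=6 → 3.
Orbitals: 1 + 2 + 3 = 6. Each orbital carries two spin states, so 6 × 2 = 12 states.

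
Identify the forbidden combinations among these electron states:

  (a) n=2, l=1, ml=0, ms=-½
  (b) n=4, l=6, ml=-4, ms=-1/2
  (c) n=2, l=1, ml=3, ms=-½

(b) and (c)

(b) has l = 6 ≥ n = 4, violating 0 ≤ l ≤ n−1.
(c) has |ml| = 3 > l = 1, violating −l ≤ ml ≤ l.
The remaining set (a) satisfies all four rules.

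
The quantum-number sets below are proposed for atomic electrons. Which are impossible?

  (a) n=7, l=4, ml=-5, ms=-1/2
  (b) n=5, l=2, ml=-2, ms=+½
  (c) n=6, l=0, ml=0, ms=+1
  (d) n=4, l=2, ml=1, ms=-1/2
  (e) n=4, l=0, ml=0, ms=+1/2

(a) and (c)

(a) has |ml| = 5 > l = 4, violating −l ≤ ml ≤ l.
(c) has ms = +1, but an electron's spin must be ±1/2.
The remaining sets (b), (d), (e) satisfy all four rules.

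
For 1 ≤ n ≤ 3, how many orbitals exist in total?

Total orbitals = 1² + 2² + 3² = 14.

14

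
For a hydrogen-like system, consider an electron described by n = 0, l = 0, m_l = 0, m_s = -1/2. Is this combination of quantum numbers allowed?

The principal quantum number must be a positive integer (n ≥ 1), but here n = 0.

No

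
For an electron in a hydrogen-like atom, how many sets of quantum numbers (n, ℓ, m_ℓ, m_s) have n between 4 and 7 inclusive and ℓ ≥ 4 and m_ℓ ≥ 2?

Work shell by shell — for each n, count the (ℓ, m_ℓ) pairs that satisfy ℓ ≥ 4 and m_ℓ ≥ 2:
n=5 → 3; n=6 → 7; n=7 → 12.
Orbitals: 3 + 7 + 12 = 22. Including both spin states (m_s = ±1/2) gives 2 × 22 = 44 states.

44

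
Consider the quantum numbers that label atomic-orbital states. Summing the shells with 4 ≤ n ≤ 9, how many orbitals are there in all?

271

Shell n has n² orbitals: 4²=16 + 5²=25 + 6²=36 + 7²=49 + 8²=64 + 9²=81 = 271 orbitals.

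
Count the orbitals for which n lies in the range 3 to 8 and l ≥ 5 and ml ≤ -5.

10

Treat each shell separately and count matching orbitals:
n=6 → 1; n=7 → 3; n=8 → 6.
Total orbitals: 1 + 3 + 6 = 10.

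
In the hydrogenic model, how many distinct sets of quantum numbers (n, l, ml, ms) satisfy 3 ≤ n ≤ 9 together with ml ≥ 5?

For each n in the range, tally the orbitals obeying ml ≥ 5:
n=6 → 1; n=7 → 3; n=8 → 6; n=9 → 10.
Orbitals: 1 + 3 + 6 + 10 = 20. Including both spin states (ms = ±1/2) gives 2 × 20 = 40 states.

40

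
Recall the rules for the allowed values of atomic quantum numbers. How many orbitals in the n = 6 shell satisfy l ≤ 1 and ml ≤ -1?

1

Go through l = 0, …, 5 (the values permitted for n = 6).
Orbitals with l ≤ 1 and ml ≤ -1, by l: l=1 → 1.
Total orbitals: 1.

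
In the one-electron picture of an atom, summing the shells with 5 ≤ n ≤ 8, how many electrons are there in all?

Shell n has n² orbitals: 5²=25 + 6²=36 + 7²=49 + 8²=64 = 174 orbitals.
Two spin states per orbital: 2 × 174 = 348 electrons.

348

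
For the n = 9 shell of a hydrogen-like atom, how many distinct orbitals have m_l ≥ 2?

28

The n = 9 shell has l = 0 through 8; check each.
Contributions: l=2 → 1; l=3 → 2; l=4 → 3; l=5 → 4; l=6 → 5; l=7 → 6; l=8 → 7.
Total orbitals: 1 + 2 + 3 + 4 + 5 + 6 + 7 = 28.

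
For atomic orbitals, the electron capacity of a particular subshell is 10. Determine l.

2(2l+1) = 10 ⇒ 2l+1 = 5 ⇒ l = 2.

l = 2 (d)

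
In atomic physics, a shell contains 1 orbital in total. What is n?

n² = 1 ⇒ n = 1.

n = 1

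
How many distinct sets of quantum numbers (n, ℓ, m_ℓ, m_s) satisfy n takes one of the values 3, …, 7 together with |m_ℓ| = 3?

40

Work shell by shell — for each n, count the (ℓ, m_ℓ) pairs that satisfy |m_ℓ| = 3:
n=4 → 2; n=5 → 4; n=6 → 6; n=7 → 8.
Orbitals: 2 + 4 + 6 + 8 = 20. Including both spin states (m_s = ±1/2) gives 2 × 20 = 40 states.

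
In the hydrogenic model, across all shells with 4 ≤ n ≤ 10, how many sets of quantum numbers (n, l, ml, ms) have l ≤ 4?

Work shell by shell — for each n, count the (l, ml) pairs that satisfy l ≤ 4:
n=4 → 16; n=5 → 25; n=6 → 25; n=7 → 25; n=8 → 25; n=9 → 25; n=10 → 25.
Orbitals: 16 + 25 + 25 + 25 + 25 + 25 + 25 = 166. Including both spin states (ms = ±1/2) gives 2 × 166 = 332 states.

332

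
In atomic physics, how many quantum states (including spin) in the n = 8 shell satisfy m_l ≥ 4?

Go through l = 0, …, 7 (the values permitted for n = 8).
Contributions: l=4 → 1; l=5 → 2; l=6 → 3; l=7 → 4.
Orbitals: 1 + 2 + 3 + 4 = 10. Each orbital carries two spin states, so 10 × 2 = 20 states.

20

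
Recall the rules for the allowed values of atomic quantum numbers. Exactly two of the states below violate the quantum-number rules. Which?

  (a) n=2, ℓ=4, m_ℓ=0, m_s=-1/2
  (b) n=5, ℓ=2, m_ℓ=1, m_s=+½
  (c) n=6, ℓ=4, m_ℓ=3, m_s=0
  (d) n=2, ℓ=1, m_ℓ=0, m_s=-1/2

(a) has ℓ = 4 ≥ n = 2, violating 0 ≤ ℓ ≤ n−1.
(c) has m_s = 0, but an electron's spin must be ±1/2.
The remaining sets (b), (d) satisfy all four rules.

(a) and (c)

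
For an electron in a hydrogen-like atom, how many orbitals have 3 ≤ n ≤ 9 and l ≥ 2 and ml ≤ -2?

Work shell by shell — for each n, count the (l, ml) pairs that satisfy l ≥ 2 and ml ≤ -2:
n=3 → 1; n=4 → 3; n=5 → 6; n=6 → 10; n=7 → 15; n=8 → 21; n=9 → 28.
Total orbitals: 1 + 3 + 6 + 10 + 15 + 21 + 28 = 84.

84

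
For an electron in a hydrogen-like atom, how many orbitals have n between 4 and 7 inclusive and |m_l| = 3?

Per-shell orbital counts meeting the constraint:
n=4 → 2; n=5 → 4; n=6 → 6; n=7 → 8.
Total orbitals: 2 + 4 + 6 + 8 = 20.

20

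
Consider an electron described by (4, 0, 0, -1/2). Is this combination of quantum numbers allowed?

Yes

n = 4 is a positive integer. l = 0 satisfies 0 ≤ l ≤ n−1 = 3. ml = 0 lies in the range −l … +l (here 0). ms = -1/2 is one of ±1/2.
All four constraints are satisfied.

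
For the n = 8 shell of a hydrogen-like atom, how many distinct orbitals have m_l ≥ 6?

3

For n = 8, l ranges over 0 … 7.
The (l, m_l) pairs meeting m_l ≥ 6 give: l=6 → 1; l=7 → 2.
Total orbitals: 1 + 2 = 3.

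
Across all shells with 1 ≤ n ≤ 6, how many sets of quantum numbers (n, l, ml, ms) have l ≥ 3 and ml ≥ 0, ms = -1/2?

For each n in the range, tally the orbitals obeying l ≥ 3 and ml ≥ 0:
n=4 → 4; n=5 → 9; n=6 → 15.
Orbitals: 4 + 9 + 15 = 28. With ms fixed to -1/2 there is one state per orbital, so 28 states.

28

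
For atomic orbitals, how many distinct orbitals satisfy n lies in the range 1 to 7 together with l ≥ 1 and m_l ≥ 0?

77

For each n in the range, tally the orbitals obeying l ≥ 1 and m_l ≥ 0:
n=2 → 2; n=3 → 5; n=4 → 9; n=5 → 14; n=6 → 20; n=7 → 27.
Total orbitals: 2 + 5 + 9 + 14 + 20 + 27 = 77.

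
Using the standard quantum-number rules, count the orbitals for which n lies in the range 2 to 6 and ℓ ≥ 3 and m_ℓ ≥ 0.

Work shell by shell — for each n, count the (ℓ, m_ℓ) pairs that satisfy ℓ ≥ 3 and m_ℓ ≥ 0:
n=4 → 4; n=5 → 9; n=6 → 15.
Total orbitals: 4 + 9 + 15 = 28.

28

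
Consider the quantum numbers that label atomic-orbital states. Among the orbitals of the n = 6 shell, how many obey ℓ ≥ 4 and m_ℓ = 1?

2

The (ℓ, m_ℓ) pairs meeting ℓ ≥ 4 and m_ℓ = 1 give: ℓ=4 → 1; ℓ=5 → 1.
Total orbitals: 1 + 1 = 2.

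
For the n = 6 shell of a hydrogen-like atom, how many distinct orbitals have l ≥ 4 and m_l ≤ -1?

The n = 6 shell has l = 0 through 5; check each.
The (l, m_l) pairs meeting l ≥ 4 and m_l ≤ -1 give: l=4 → 4; l=5 → 5.
Total orbitals: 4 + 5 = 9.

9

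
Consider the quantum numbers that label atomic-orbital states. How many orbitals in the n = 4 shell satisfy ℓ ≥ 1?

15

With n = 4 the allowed ℓ are 0, 1, …, 3.
Contributions: ℓ=1 → 3; ℓ=2 → 5; ℓ=3 → 7.
Total orbitals: 3 + 5 + 7 = 15.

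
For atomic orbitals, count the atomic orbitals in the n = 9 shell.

The n = 9 shell contains n² = 9² = 81 orbitals.

81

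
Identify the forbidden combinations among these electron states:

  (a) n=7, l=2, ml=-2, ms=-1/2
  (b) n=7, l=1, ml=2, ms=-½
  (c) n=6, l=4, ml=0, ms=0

(b) and (c)

(b) has |ml| = 2 > l = 1, violating −l ≤ ml ≤ l.
(c) has ms = 0, but an electron's spin must be ±1/2.
The remaining set (a) satisfies all four rules.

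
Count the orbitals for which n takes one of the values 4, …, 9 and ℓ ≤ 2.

For each n in the range, tally the orbitals obeying ℓ ≤ 2:
n=4 → 9; n=5 → 9; n=6 → 9; n=7 → 9; n=8 → 9; n=9 → 9.
Total orbitals: 9 + 9 + 9 + 9 + 9 + 9 = 54.

54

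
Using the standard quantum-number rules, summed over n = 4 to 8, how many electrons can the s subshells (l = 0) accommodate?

An s subshell (l = 0) exists for every n ≥ 1, so shells n = 4, 5, 6, 7, 8 each contribute one — 5 subshells.
Since each s subshell holds 2(2·0+1) = 2 electrons, the total is 5 × 2 = 10.

10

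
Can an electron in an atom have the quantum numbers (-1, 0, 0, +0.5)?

Invalid

The principal quantum number must be a positive integer (n ≥ 1), but here n = -1.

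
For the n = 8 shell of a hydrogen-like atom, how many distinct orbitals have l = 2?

For n = 8, l ranges over 0 … 7.
Contributions: l=2 → 5.
Total orbitals: 5.

5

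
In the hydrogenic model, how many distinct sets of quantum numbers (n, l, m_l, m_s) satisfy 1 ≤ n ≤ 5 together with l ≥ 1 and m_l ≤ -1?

40

Go shell by shell, enumerating (l, m_l) with l ≥ 1 and m_l ≤ -1:
n=2 → 1; n=3 → 3; n=4 → 6; n=5 → 10.
Orbitals: 1 + 3 + 6 + 10 = 20. Including both spin states (m_s = ±1/2) gives 2 × 20 = 40 states.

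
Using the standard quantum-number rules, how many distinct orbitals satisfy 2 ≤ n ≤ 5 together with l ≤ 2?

For each n in the range, tally the orbitals obeying l ≤ 2:
n=2 → 4; n=3 → 9; n=4 → 9; n=5 → 9.
Total orbitals: 4 + 9 + 9 + 9 = 31.

31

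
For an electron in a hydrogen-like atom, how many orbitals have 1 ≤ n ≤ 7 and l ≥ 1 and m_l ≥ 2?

35

Count contributing orbitals for each principal shell:
n=3 → 1; n=4 → 3; n=5 → 6; n=6 → 10; n=7 → 15.
Total orbitals: 1 + 3 + 6 + 10 + 15 = 35.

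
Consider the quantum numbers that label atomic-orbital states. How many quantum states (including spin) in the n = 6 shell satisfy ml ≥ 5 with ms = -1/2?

1

Go through l = 0, …, 5 (the values permitted for n = 6).
Per l-value: l=5 → 1.
Orbitals: 1. With ms fixed to a single value there is one state per orbital, giving 1 state.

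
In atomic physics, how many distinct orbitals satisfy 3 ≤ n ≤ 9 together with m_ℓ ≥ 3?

Per-shell orbital counts meeting the constraint:
n=4 → 1; n=5 → 3; n=6 → 6; n=7 → 10; n=8 → 15; n=9 → 21.
Total orbitals: 1 + 3 + 6 + 10 + 15 + 21 = 56.

56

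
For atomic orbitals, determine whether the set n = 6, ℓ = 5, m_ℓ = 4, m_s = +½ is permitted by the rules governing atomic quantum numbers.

Valid

n = 6 is a positive integer. ℓ = 5 satisfies 0 ≤ ℓ ≤ n−1 = 5. m_ℓ = 4 lies in the range −ℓ … +ℓ (here −5 … 5). m_s = +1/2 is one of ±1/2.
All four constraints are satisfied.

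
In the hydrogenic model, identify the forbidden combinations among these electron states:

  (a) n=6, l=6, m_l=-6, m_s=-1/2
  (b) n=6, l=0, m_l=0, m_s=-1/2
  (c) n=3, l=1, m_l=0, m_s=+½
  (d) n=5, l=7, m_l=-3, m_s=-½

(a) has l = 6 ≥ n = 6, violating 0 ≤ l ≤ n−1.
(d) has l = 7 ≥ n = 5, violating 0 ≤ l ≤ n−1.
The remaining sets (b), (c) satisfy all four rules.

(a) and (d)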